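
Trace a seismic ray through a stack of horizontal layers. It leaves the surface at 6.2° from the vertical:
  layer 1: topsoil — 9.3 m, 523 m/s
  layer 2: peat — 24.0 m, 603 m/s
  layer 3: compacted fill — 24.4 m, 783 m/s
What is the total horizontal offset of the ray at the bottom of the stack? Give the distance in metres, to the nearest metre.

8 m

p = sin θ₁/V₁ = sin 6.2°/523 = 2.0650e-04 s/m is conserved through the stack.
Layer 1: θ = 6.20°; offset = 9.3·tan 6.20° = 1.010 m.
Layer 2: sin θ = p·603 = 0.1245 → θ = 7.15°; offset = 24.0·tan 7.15° = 3.012 m.
Layer 3: sin θ = p·783 = 0.1617 → θ = 9.30°; offset = 24.4·tan 9.30° = 3.998 m.
Total horizontal offset = 8.020 m.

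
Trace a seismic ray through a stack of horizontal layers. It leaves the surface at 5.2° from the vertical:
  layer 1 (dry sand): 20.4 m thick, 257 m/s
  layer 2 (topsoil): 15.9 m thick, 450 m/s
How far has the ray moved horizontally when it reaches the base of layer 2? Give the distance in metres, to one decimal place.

p = sin θ₁/V₁ = sin 5.2°/257 = 3.5266e-04 s/m is conserved through the stack.
Layer 1: θ = 5.20°; offset = 20.4·tan 5.20° = 1.857 m.
Layer 2: sin θ = p·450 = 0.1587 → θ = 9.13°; offset = 15.9·tan 9.13° = 2.556 m.
Σ offsets = 4.412 m.

4.4 m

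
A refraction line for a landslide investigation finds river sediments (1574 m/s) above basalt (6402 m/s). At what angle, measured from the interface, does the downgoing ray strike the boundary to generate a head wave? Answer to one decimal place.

75.8°

At critical incidence the refracted ray runs along the interface (θ₂ = 90°), so sin θ_c = V₁/V₂.
θ_c = arcsin(1574/6402) = arcsin 0.2459 = 14.23°.
Measured from the interface: 90° − 14.23° = 75.77°.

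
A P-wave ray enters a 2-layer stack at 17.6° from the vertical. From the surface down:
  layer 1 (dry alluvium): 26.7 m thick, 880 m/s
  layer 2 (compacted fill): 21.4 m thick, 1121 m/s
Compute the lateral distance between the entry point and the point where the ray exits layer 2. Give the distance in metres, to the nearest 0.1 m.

17.4 m

p = sin θ₁/V₁ = sin 17.6°/880 = 3.4360e-04 s/m is conserved through the stack.
Layer 1: θ = 17.60°; offset = 26.7·tan 17.60° = 8.470 m.
Layer 2: sin θ = p·1121 = 0.3852 → θ = 22.65°; offset = 21.4·tan 22.65° = 8.932 m.
Summing the layer offsets gives 17.402 m.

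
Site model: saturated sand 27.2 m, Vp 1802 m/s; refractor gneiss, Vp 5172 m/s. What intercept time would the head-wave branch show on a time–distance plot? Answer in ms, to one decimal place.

28.3 ms

tᵢ = 2h·√(V₂²−V₁²)/(V₁V₂).
√(V₂²−V₁²) = √(5172²−1802²) = 4847.9 m/s.
tᵢ = 2·27.2·4847.9/(1802·5172) = 0.02830 s.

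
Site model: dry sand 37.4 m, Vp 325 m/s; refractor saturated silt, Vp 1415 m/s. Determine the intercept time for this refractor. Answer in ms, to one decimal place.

tᵢ = 2h·√(V₂²−V₁²)/(V₁V₂).
√(V₂²−V₁²) = √(1415²−325²) = 1377.2 m/s.
tᵢ = 2·37.4·1377.2/(325·1415) = 0.22400 s.

224.0 ms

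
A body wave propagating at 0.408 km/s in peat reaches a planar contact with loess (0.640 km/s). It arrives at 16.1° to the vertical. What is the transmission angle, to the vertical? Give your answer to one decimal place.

sin θ₁/V₁ = sin θ₂/V₂ ⇒ sin θ₂ = 0.640·sin 16.1°/0.408 = 0.640·0.2773/0.408 = 0.4350.
θ₂ = sin⁻¹(0.4350) = 25.79° (from vertical).

25.8°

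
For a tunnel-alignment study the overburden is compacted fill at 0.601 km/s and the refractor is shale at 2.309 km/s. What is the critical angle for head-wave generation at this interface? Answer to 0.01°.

At critical incidence the refracted ray runs along the interface (θ₂ = 90°), so sin θ_c = V₁/V₂.
θ_c = arcsin(0.601/2.309) = arcsin 0.2603 = 15.09°.

15.09°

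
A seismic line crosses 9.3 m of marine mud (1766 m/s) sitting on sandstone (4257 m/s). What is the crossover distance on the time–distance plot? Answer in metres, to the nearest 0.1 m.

28.9 m

θ_c = arcsin(1766/4257) = 24.51°, so cos θ_c = 0.9099 and tᵢ = 2h cos θ_c/V₁ = 0.0096 s.
At crossover x/V₁ = x/V₂ + tᵢ ⇒ x = tᵢ/(1/V₁ − 1/V₂) = 0.00958/(5.6625e-04 − 2.3491e-04) = 28.92 m.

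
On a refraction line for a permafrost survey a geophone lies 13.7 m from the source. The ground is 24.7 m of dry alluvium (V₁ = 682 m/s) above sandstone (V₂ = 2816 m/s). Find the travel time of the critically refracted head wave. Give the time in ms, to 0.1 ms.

75.1 ms

θ_c = arcsin(V₁/V₂) = arcsin(682/2816) = 14.02°, cos θ_c = 0.9702.
Intercept time tᵢ = 2h cos θ_c / V₁ = 2·24.7·0.9702/682 = 0.07028 s.
t = x/V₂ + tᵢ = 13.7/2816 + 0.07028 = 0.07514 s.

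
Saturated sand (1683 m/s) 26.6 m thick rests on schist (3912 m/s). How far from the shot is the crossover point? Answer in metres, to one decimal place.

θ_c = arcsin(1683/3912) = 25.48°, so cos θ_c = 0.9027 and tᵢ = 2h cos θ_c/V₁ = 0.0285 s.
At crossover x/V₁ = x/V₂ + tᵢ ⇒ x = tᵢ/(1/V₁ − 1/V₂) = 0.02854/(5.9418e-04 − 2.5562e-04) = 84.29 m.

84.3 m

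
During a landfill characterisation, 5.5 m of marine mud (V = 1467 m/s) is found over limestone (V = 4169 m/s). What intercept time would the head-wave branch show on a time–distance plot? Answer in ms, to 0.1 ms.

7.0 ms

tᵢ = 2h·√(V₂²−V₁²)/(V₁V₂).
√(V₂²−V₁²) = √(4169²−1467²) = 3902.4 m/s.
tᵢ = 2·5.5·3902.4/(1467·4169) = 0.00702 s.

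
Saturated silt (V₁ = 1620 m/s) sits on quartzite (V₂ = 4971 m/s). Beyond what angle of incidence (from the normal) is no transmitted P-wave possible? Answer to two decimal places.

19.02°

Critical incidence: sin θ_c = V₁/V₂ = 1620/4971 = 0.3259.
θ_c = arcsin 0.3259 = 19.02°.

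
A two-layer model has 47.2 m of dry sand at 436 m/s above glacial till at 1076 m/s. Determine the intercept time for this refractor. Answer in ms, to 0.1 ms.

θ_c = arcsin(V₁/V₂) = arcsin(436/1076) = 23.90°; cos θ_c = 0.9142.
tᵢ = 2h·cos θ_c / V₁ = 2·47.2·0.9142 / 436 = 0.19794 s.

197.9 ms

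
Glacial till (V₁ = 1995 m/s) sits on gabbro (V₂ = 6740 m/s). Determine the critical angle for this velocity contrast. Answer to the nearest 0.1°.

17.2°

Critical incidence: sin θ_c = V₁/V₂ = 1995/6740 = 0.2960.
θ_c = arcsin 0.2960 = 17.22°.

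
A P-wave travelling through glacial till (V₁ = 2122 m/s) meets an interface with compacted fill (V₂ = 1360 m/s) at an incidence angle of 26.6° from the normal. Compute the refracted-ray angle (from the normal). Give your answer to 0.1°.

16.7°

sin θ₁/V₁ = sin θ₂/V₂ ⇒ sin θ₂ = 1360·sin 26.6°/2122 = 1360·0.4478/2122 = 0.2870.
θ₂ = arcsin 0.2870 = 16.68° from the normal.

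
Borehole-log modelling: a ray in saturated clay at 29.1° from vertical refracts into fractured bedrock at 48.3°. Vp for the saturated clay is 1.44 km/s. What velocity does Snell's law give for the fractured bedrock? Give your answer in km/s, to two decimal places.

Snell's law: sin 29.1°/V₁ = sin 48.3°/V₂.
V₂ = V₁·sin 48.3°/sin 29.1° = 1.44 × 1.5352 = 2.21 km/s.

2.21 km/s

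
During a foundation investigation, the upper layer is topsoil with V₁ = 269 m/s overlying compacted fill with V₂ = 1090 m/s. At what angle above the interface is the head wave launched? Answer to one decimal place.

At critical incidence the refracted ray runs along the interface (θ₂ = 90°), so sin θ_c = V₁/V₂.
θ_c = arcsin(269/1090) = arcsin 0.2468 = 14.29°.
Measured from the interface: 90° − 14.29° = 75.71°.

75.7°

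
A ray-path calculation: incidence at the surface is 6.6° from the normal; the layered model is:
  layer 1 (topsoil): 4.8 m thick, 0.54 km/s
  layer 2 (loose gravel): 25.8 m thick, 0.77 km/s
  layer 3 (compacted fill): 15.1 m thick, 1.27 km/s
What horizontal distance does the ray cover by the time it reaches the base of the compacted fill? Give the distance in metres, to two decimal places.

9.08 m

Apply Snell's law at each interface; in layer i the horizontal offset is hᵢ·tan θᵢ.
Layer 1: θ = 6.60°; offset = 4.8·tan 6.60° = 0.5554 m.
Layer 2: sin θ = 0.77·sin 6.6°/0.54 = 0.1639, θ = 9.43°; offset = 25.8·tan 9.43° = 4.2864 m.
Layer 3: sin θ = 1.27·sin 6.6°/0.54 = 0.2703, θ = 15.68°; offset = 15.1·tan 15.68° = 4.2396 m.
Σ offsets = 9.0813 m.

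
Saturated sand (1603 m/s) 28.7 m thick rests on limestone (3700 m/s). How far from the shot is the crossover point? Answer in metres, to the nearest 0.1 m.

91.3 m

x_cross = 2h·√((V₂+V₁)/(V₂−V₁)).
(V₂+V₁)/(V₂−V₁) = (3700+1603)/(3700−1603) = 2.5289; √ = 1.5902.
x_cross = 2·28.7·1.5902 = 91.28 m.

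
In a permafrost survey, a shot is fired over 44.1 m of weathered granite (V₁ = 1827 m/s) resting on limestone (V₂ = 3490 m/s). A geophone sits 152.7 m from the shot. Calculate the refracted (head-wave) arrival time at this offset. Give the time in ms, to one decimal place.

θ_c = arcsin(V₁/V₂) = arcsin(1827/3490) = 31.57°, cos θ_c = 0.8520.
Intercept time tᵢ = 2h cos θ_c / V₁ = 2·44.1·0.8520/1827 = 0.04113 s.
t = x/V₂ + tᵢ = 152.7/3490 + 0.04113 = 0.08489 s.

84.9 ms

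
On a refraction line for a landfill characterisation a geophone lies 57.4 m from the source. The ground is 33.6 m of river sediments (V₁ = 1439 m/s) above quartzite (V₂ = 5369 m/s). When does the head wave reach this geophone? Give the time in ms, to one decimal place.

θ_c = arcsin(V₁/V₂) = arcsin(1439/5369) = 15.55°, cos θ_c = 0.9634.
Intercept time tᵢ = 2h cos θ_c / V₁ = 2·33.6·0.9634/1439 = 0.04499 s.
t = x/V₂ + tᵢ = 57.4/5369 + 0.04499 = 0.05568 s.

55.7 ms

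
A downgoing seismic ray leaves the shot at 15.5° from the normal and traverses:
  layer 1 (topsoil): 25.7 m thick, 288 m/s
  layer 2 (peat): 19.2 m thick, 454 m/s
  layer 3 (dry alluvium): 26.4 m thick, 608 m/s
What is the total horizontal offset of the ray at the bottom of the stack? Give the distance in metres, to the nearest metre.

p = sin θ₁/V₁ = sin 15.5°/288 = 9.2791e-04 s/m is conserved through the stack.
Layer 1: θ = 15.50°; offset = 25.7·tan 15.50° = 7.127 m.
Layer 2: sin θ = p·454 = 0.4213 → θ = 24.91°; offset = 19.2·tan 24.91° = 8.918 m.
Layer 3: sin θ = p·608 = 0.5642 → θ = 34.34°; offset = 26.4·tan 34.34° = 18.039 m.
Total horizontal offset = 34.085 m.

34 m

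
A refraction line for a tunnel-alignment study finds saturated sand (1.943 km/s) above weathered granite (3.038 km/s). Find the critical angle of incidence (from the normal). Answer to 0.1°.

39.8°

At critical incidence the refracted ray runs along the interface (θ₂ = 90°), so sin θ_c = V₁/V₂.
θ_c = arcsin(1.943/3.038) = arcsin 0.6396 = 39.76°.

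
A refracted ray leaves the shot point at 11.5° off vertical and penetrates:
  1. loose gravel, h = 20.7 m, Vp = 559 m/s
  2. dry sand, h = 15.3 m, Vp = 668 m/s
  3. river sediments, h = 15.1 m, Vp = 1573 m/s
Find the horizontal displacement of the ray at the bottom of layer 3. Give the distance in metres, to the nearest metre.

18 m

Apply Snell's law at each interface; in layer i the horizontal offset is hᵢ·tan θᵢ.
Layer 1: θ = 11.50°; offset = 20.7·tan 11.50° = 4.211 m.
Layer 2: sin θ = 668·sin 11.5°/559 = 0.2382, θ = 13.78°; offset = 15.3·tan 13.78° = 3.753 m.
Layer 3: sin θ = 1573·sin 11.5°/559 = 0.5610, θ = 34.13°; offset = 15.1·tan 34.13° = 10.233 m.
Σ offsets = 18.198 m.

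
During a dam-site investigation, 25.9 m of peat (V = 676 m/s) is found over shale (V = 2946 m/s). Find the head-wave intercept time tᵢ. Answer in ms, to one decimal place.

74.6 ms

tᵢ = 2h·√(V₂²−V₁²)/(V₁V₂).
√(V₂²−V₁²) = √(2946²−676²) = 2867.4 m/s.
tᵢ = 2·25.9·2867.4/(676·2946) = 0.07458 s.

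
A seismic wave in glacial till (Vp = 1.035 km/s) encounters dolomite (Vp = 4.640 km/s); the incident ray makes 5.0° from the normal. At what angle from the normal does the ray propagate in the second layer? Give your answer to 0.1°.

23.0°

sin θ₁/V₁ = sin θ₂/V₂ ⇒ sin θ₂ = 4.640·sin 5.0°/1.035 = 4.640·0.0872/1.035 = 0.3907.
θ₂ = arcsin 0.3907 = 23.00° from the normal.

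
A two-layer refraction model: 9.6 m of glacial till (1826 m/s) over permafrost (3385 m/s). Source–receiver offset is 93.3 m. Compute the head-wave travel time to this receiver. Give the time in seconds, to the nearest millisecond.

t = x/V₂ + 2h·√(V₂²−V₁²)/(V₁V₂).
√(V₂²−V₁²) = √(3385²−1826²) = 2850.3 m/s; delay term = 2·9.6·2850.3/(1826·3385) = 0.00885 s.
t = 93.3/3385 + 0.00885 = 0.03642 s.

0.036 s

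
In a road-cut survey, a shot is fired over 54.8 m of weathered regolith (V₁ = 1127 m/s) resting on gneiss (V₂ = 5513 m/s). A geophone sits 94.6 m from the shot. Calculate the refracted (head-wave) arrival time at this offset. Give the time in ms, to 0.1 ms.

θ_c = arcsin(V₁/V₂) = arcsin(1127/5513) = 11.80°, cos θ_c = 0.9789.
Intercept time tᵢ = 2h cos θ_c / V₁ = 2·54.8·0.9789/1127 = 0.09520 s.
t = x/V₂ + tᵢ = 94.6/5513 + 0.09520 = 0.11236 s.

112.4 ms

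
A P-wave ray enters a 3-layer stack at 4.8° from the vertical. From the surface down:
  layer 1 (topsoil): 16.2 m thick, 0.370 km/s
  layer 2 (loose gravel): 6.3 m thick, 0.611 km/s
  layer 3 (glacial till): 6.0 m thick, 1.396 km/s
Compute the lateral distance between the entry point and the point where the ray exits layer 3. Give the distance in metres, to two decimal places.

Apply Snell's law at each interface; in layer i the horizontal offset is hᵢ·tan θᵢ.
Layer 1: θ = 4.80°; offset = 16.2·tan 4.80° = 1.3604 m.
Layer 2: sin θ = 0.611·sin 4.8°/0.370 = 0.1382, θ = 7.94°; offset = 6.3·tan 7.94° = 0.8790 m.
Layer 3: sin θ = 1.396·sin 4.8°/0.370 = 0.3157, θ = 18.40°; offset = 6.0·tan 18.40° = 1.9964 m.
Summing the layer offsets gives 4.2357 m.

4.24 m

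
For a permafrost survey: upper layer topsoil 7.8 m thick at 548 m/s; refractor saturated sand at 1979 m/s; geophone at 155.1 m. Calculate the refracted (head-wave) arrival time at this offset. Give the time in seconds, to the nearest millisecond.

0.106 s

θ_c = arcsin(V₁/V₂) = arcsin(548/1979) = 16.08°, cos θ_c = 0.9609.
Intercept time tᵢ = 2h cos θ_c / V₁ = 2·7.8·0.9609/548 = 0.02735 s.
t = x/V₂ + tᵢ = 155.1/1979 + 0.02735 = 0.10573 s.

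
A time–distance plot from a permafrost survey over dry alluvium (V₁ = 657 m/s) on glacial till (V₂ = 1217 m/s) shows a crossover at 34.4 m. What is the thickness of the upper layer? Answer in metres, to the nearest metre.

9 m

x_cross = 2h·√((V₂+V₁)/(V₂−V₁)) → h = x_cross / (2·√((V₂+V₁)/(V₂−V₁))).
√((V₂+V₁)/(V₂−V₁)) = √((1217+657)/(1217−657)) = 1.8293.
h = 34.4 / (2·1.8293) = 9.40 m.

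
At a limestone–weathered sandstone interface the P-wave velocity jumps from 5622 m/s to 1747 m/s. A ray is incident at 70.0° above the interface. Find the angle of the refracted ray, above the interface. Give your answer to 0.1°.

83.9°

Angle from the normal: 90° − 70.0° = 20.0°.
Snell's law: sin θ₂ = (V₂/V₁)·sin θ₁ = (1747/5622)·sin 20.0° = 0.1063.
θ₂ = arcsin 0.1063 = 6.10° from the normal.
From the interface: 90° − 6.10° = 83.90°.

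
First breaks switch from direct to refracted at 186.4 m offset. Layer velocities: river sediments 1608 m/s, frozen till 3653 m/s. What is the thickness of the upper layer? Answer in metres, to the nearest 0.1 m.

h = (x_cross/2)·√((V₂−V₁)/(V₂+V₁)).
(V₂−V₁)/(V₂+V₁) = (3653−1608)/(3653+1608) = 0.3887; √ = 0.6235.
h = (186.4/2)·0.6235 = 58.11 m.

58.1 m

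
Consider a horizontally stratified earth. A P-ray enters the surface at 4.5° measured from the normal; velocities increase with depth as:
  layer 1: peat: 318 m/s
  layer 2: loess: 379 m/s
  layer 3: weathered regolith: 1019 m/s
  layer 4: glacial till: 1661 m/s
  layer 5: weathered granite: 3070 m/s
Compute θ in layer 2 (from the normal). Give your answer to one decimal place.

Ray parameter p = sin 4.5° / 318 = 2.4673e-04 s/m.
sin θ_2 = p·V_2 = 2.4673e-04 × 379 = 0.0935.
θ_2 = 5.37° from the vertical.

5.4°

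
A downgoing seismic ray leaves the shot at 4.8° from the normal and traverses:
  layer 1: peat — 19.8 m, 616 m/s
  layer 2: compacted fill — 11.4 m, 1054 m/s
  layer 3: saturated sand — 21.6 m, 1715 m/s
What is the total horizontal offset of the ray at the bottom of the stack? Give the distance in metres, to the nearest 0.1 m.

Apply Snell's law at each interface; in layer i the horizontal offset is hᵢ·tan θᵢ.
Layer 1: θ = 4.80°; offset = 19.8·tan 4.80° = 1.663 m.
Layer 2: sin θ = 1054·sin 4.8°/616 = 0.1432, θ = 8.23°; offset = 11.4·tan 8.23° = 1.649 m.
Layer 3: sin θ = 1715·sin 4.8°/616 = 0.2330, θ = 13.47°; offset = 21.6·tan 13.47° = 5.174 m.
Σ offsets = 8.486 m.

8.5 m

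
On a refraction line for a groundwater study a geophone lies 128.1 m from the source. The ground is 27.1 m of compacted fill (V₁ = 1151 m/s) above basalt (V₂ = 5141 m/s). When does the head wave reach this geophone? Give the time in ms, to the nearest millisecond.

t = x/V₂ + 2h·√(V₂²−V₁²)/(V₁V₂).
√(V₂²−V₁²) = √(5141²−1151²) = 5010.5 m/s; delay term = 2·27.1·5010.5/(1151·5141) = 0.04589 s.
t = 128.1/5141 + 0.04589 = 0.07081 s.

71 ms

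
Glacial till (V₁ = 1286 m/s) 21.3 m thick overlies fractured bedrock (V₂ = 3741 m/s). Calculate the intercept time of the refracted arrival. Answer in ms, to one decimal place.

θ_c = arcsin(V₁/V₂) = arcsin(1286/3741) = 20.11°; cos θ_c = 0.9391.
tᵢ = 2h·cos θ_c / V₁ = 2·21.3·0.9391 / 1286 = 0.03111 s.

31.1 ms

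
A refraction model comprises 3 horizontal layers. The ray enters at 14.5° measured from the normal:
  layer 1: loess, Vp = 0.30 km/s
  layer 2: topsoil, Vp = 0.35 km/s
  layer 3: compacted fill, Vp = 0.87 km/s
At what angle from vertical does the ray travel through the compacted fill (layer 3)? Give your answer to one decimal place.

Ray parameter p = sin 14.5° / 0.30 = 8.3460e-01 s/km.
sin θ_3 = p·V_3 = 8.3460e-01 × 0.87 = 0.7261.
θ_3 = 46.56° from the vertical.

46.6°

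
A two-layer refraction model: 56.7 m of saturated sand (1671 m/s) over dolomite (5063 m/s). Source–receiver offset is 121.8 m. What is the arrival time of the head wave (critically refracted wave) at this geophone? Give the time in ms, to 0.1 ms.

88.1 ms

θ_c = arcsin(V₁/V₂) = arcsin(1671/5063) = 19.27°, cos θ_c = 0.9440.
Intercept time tᵢ = 2h cos θ_c / V₁ = 2·56.7·0.9440/1671 = 0.06406 s.
t = x/V₂ + tᵢ = 121.8/5063 + 0.06406 = 0.08812 s.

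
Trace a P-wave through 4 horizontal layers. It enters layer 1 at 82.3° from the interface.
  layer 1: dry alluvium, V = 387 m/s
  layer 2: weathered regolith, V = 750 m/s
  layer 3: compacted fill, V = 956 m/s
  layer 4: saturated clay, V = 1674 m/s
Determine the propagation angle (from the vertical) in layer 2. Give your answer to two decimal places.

15.05°

From the normal: θ₁ = 90° − 82.3° = 7.7°.
Ray parameter p = sin 7.7° / 387 = 3.4622e-04 s/m.
sin θ_2 = p·V_2 = 3.4622e-04 × 750 = 0.2597.
θ_2 = arcsin 0.2597 = 15.05°.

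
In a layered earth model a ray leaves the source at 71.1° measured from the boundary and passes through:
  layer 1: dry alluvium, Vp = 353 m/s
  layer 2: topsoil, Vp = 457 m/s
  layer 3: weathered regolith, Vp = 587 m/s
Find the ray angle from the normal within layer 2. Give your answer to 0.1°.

24.8°

From the normal: θ₁ = 90° − 71.1° = 18.9°.
Snell's law across each interface conserves sin θ / V, so sin θ_2 = V_2·sin θ₁/V₁.
sin θ_2 = 457 × sin 18.9° / 353 = 0.4193.
θ_2 = arcsin 0.4193 = 24.79°.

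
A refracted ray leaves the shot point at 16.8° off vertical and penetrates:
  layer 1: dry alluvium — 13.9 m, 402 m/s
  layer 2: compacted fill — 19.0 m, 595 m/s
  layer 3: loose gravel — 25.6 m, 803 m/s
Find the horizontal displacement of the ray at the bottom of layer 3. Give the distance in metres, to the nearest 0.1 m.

31.3 m

Ray parameter p = sin 16.8° / 402 m/s = 7.1898e-04 s/m.
Layer 1: θ = 16.80°; offset = 13.9·tan 16.80° = 4.197 m.
Layer 2: sin θ = p·595 = 0.4278 → θ = 25.33°; offset = 19.0·tan 25.33° = 8.993 m.
Layer 3: sin θ = p·803 = 0.5773 → θ = 35.26°; offset = 25.6·tan 35.26° = 18.102 m.
Summing the layer offsets gives 31.291 m.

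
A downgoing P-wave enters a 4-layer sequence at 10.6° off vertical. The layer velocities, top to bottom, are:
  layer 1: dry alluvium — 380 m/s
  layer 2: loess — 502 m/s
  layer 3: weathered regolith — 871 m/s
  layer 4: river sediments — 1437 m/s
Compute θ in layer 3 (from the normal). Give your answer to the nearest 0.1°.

24.9°

Ray parameter p = sin 10.6° / 380 = 4.8408e-04 s/m.
sin θ_3 = p·V_3 = 4.8408e-04 × 871 = 0.4216.
θ_3 = 24.94° from the vertical.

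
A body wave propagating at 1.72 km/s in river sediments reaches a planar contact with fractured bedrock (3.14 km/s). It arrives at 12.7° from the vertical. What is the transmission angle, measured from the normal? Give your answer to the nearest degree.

Snell's law: sin θ₂ = (V₂/V₁)·sin θ₁ = (3.14/1.72)·sin 12.7° = 0.4013.
θ₂ = arcsin 0.4013 = 23.66° from the normal.

24°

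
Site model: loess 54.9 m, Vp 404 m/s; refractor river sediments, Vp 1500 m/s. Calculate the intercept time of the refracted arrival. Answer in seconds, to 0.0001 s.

0.2617 s

tᵢ = 2h·√(V₂²−V₁²)/(V₁V₂).
√(V₂²−V₁²) = √(1500²−404²) = 1444.6 m/s.
tᵢ = 2·54.9·1444.6/(404·1500) = 0.26174 s.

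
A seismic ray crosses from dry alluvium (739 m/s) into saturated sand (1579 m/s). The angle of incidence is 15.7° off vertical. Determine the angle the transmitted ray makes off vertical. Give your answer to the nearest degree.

Snell's law: sin θ₂ = (V₂/V₁)·sin θ₁ = (1579/739)·sin 15.7° = 0.5782.
θ₂ = sin⁻¹(0.5782) = 35.32° (from vertical).

35°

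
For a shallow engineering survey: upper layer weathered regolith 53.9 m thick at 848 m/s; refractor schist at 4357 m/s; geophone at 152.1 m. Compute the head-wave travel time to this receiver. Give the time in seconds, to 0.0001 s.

θ_c = arcsin(V₁/V₂) = arcsin(848/4357) = 11.22°, cos θ_c = 0.9809.
Intercept time tᵢ = 2h cos θ_c / V₁ = 2·53.9·0.9809/848 = 0.12469 s.
t = x/V₂ + tᵢ = 152.1/4357 + 0.12469 = 0.15960 s.

0.1596 s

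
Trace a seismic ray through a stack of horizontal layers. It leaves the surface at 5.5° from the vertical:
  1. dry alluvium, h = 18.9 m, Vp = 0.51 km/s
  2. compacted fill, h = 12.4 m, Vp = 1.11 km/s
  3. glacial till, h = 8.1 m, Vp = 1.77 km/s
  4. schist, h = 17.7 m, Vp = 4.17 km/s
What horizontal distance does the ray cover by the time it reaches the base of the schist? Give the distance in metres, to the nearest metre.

30 m

p = sin θ₁/V₁ = sin 5.5°/0.51 = 1.8793e-01 s/km is conserved through the stack.
Layer 1: θ = 5.50°; offset = 18.9·tan 5.50° = 1.820 m.
Layer 2: sin θ = p·1.11 = 0.2086 → θ = 12.04°; offset = 12.4·tan 12.04° = 2.645 m.
Layer 3: sin θ = p·1.77 = 0.3326 → θ = 19.43°; offset = 8.1·tan 19.43° = 2.857 m.
Layer 4: sin θ = p·4.17 = 0.7837 → θ = 51.60°; offset = 17.7·tan 51.60° = 22.331 m.
Summing the layer offsets gives 29.653 m.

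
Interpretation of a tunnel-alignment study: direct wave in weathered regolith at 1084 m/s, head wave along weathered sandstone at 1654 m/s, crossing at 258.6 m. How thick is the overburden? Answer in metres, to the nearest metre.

59 m

h = (x_cross/2)·√((V₂−V₁)/(V₂+V₁)).
(V₂−V₁)/(V₂+V₁) = (1654−1084)/(1654+1084) = 0.2082; √ = 0.4563.
h = (258.6/2)·0.4563 = 59.00 m.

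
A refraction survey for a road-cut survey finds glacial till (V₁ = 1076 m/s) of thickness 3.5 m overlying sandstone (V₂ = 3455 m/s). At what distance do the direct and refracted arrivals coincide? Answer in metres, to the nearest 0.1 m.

9.7 m

θ_c = arcsin(1076/3455) = 18.15°, so cos θ_c = 0.9503 and tᵢ = 2h cos θ_c/V₁ = 0.0062 s.
At crossover x/V₁ = x/V₂ + tᵢ ⇒ x = tᵢ/(1/V₁ − 1/V₂) = 0.00618/(9.2937e-04 − 2.8944e-04) = 9.66 m.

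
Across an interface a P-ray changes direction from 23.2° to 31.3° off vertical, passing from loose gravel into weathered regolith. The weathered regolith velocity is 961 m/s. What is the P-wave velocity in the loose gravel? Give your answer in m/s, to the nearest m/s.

729 m/s

sin 23.2° = 0.3939; sin 31.3° = 0.5195.
V₁ = V₂·(sin θ₁/sin θ₂) = 961·(0.3939/0.5195) = 728.71 m/s.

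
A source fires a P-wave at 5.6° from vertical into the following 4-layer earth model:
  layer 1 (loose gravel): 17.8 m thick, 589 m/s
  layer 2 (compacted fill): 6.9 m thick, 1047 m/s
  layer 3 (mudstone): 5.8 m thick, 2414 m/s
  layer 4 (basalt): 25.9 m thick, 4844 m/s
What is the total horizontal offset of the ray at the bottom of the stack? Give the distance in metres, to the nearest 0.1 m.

Ray parameter p = sin 5.6° / 589 m/s = 1.6568e-04 s/m.
Layer 1: θ = 5.60°; offset = 17.8·tan 5.60° = 1.745 m.
Layer 2: sin θ = p·1047 = 0.1735 → θ = 9.99°; offset = 6.9·tan 9.99° = 1.215 m.
Layer 3: sin θ = p·2414 = 0.3999 → θ = 23.57°; offset = 5.8·tan 23.57° = 2.531 m.
Layer 4: sin θ = p·4844 = 0.8025 → θ = 53.37°; offset = 25.9·tan 53.37° = 34.840 m.
Total horizontal offset = 40.331 m.

40.3 m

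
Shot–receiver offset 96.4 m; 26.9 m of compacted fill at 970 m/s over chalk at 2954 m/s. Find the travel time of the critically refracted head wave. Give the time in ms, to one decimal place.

85.0 ms

θ_c = arcsin(V₁/V₂) = arcsin(970/2954) = 19.17°, cos θ_c = 0.9445.
Intercept time tᵢ = 2h cos θ_c / V₁ = 2·26.9·0.9445/970 = 0.05239 s.
t = x/V₂ + tᵢ = 96.4/2954 + 0.05239 = 0.08502 s.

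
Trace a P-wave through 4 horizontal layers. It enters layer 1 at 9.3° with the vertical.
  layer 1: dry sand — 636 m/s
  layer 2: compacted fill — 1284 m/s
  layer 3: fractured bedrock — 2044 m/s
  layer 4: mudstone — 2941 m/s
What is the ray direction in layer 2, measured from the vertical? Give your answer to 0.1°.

Ray parameter p = sin 9.3° / 636 = 2.5409e-04 s/m.
sin θ_2 = p·V_2 = 2.5409e-04 × 1284 = 0.3263.
θ_2 = 19.04° from the vertical.

19.0°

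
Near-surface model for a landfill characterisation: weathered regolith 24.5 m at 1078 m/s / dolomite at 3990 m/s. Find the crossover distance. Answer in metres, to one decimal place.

x_cross = 2h·√((V₂+V₁)/(V₂−V₁)).
(V₂+V₁)/(V₂−V₁) = (3990+1078)/(3990−1078) = 1.7404; √ = 1.3192.
x_cross = 2·24.5·1.3192 = 64.64 m.

64.6 m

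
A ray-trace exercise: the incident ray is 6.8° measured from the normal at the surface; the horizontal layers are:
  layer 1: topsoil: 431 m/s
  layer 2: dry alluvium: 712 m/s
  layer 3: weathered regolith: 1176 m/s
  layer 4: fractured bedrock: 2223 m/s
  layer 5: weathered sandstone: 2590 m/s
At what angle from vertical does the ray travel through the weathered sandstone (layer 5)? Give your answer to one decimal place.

45.4°

Snell's law across each interface conserves sin θ / V, so sin θ_5 = V_5·sin θ₁/V₁.
sin θ_5 = 2590 × sin 6.8° / 431 = 0.7115.
θ_5 = arcsin 0.7115 = 45.36°.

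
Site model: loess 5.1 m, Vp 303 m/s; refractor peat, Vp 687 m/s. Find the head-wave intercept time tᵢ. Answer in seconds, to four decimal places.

0.0302 s

tᵢ = 2h·√(V₂²−V₁²)/(V₁V₂).
√(V₂²−V₁²) = √(687²−303²) = 616.6 m/s.
tᵢ = 2·5.1·616.6/(303·687) = 0.03021 s.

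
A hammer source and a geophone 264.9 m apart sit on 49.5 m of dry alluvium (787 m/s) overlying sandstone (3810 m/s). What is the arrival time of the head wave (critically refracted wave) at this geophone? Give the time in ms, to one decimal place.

192.6 ms

θ_c = arcsin(V₁/V₂) = arcsin(787/3810) = 11.92°, cos θ_c = 0.9784.
Intercept time tᵢ = 2h cos θ_c / V₁ = 2·49.5·0.9784/787 = 0.12308 s.
t = x/V₂ + tᵢ = 264.9/3810 + 0.12308 = 0.19261 s.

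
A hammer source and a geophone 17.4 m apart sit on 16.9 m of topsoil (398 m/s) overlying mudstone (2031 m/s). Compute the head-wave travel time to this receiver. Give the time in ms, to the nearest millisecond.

92 ms

θ_c = arcsin(V₁/V₂) = arcsin(398/2031) = 11.30°, cos θ_c = 0.9806.
Intercept time tᵢ = 2h cos θ_c / V₁ = 2·16.9·0.9806/398 = 0.08328 s.
t = x/V₂ + tᵢ = 17.4/2031 + 0.08328 = 0.09185 s.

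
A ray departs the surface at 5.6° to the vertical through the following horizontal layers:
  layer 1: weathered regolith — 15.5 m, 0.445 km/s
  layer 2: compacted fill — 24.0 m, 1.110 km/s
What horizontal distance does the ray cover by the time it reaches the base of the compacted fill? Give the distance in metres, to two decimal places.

p = sin θ₁/V₁ = sin 5.6°/0.445 = 2.1929e-01 s/km is conserved through the stack.
Layer 1: θ = 5.60°; offset = 15.5·tan 5.60° = 1.5198 m.
Layer 2: sin θ = p·1.110 = 0.2434 → θ = 14.09°; offset = 24.0·tan 14.09° = 6.0230 m.
Total horizontal offset = 7.5428 m.

7.54 m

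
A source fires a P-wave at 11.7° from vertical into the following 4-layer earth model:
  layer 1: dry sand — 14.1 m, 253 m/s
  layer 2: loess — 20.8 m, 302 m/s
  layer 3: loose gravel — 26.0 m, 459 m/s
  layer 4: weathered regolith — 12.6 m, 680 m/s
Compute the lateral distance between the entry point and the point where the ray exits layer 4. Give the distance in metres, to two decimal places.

26.59 m

Ray parameter p = sin 11.7° / 253 m/s = 8.0153e-04 s/m.
Layer 1: θ = 11.70°; offset = 14.1·tan 11.70° = 2.9200 m.
Layer 2: sin θ = p·302 = 0.2421 → θ = 14.01°; offset = 20.8·tan 14.01° = 5.1892 m.
Layer 3: sin θ = p·459 = 0.3679 → θ = 21.59°; offset = 26.0·tan 21.59° = 10.2870 m.
Layer 4: sin θ = p·680 = 0.5450 → θ = 33.03°; offset = 12.6·tan 33.03° = 8.1911 m.
Summing the layer offsets gives 26.5873 m.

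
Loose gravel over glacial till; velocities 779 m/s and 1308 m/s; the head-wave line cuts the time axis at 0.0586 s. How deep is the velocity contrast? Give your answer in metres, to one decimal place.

θ_c = arcsin(779/1308) = 36.55°; cos θ_c = 0.8033.
tᵢ = 2h cos θ_c/V₁ ⇒ h = tᵢ·V₁/(2 cos θ_c) = 0.0586·779/(2·0.8033) = 28.41 m.

28.4 m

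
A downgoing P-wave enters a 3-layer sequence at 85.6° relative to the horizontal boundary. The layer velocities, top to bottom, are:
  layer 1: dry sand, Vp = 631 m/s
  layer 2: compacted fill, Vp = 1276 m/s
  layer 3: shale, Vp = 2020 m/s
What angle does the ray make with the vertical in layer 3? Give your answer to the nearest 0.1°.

From the normal: θ₁ = 90° − 85.6° = 4.4°.
Ray parameter p = sin 4.4° / 631 = 1.2158e-04 s/m.
sin θ_3 = p·V_3 = 1.2158e-04 × 2020 = 0.2456.
θ_3 = 14.22° from the vertical.

14.2°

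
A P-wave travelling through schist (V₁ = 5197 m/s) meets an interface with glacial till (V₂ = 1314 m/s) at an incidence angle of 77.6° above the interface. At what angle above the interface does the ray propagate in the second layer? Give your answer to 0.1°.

Convert to the normal: θ₁ = 90° − 77.6° = 12.4°.
sin θ₁/V₁ = sin θ₂/V₂ ⇒ sin θ₂ = 1314·sin 12.4°/5197 = 1314·0.2147/5197 = 0.0543.
θ₂ = sin⁻¹(0.0543) = 3.11° (from vertical).
From the interface: 90° − 3.11° = 86.89°.

86.9°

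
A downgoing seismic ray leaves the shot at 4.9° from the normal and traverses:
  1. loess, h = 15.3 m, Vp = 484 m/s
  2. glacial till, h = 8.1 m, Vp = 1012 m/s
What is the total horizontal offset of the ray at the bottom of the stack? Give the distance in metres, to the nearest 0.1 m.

p = sin θ₁/V₁ = sin 4.9°/484 = 1.7648e-04 s/m is conserved through the stack.
Layer 1: θ = 4.90°; offset = 15.3·tan 4.90° = 1.312 m.
Layer 2: sin θ = p·1012 = 0.1786 → θ = 10.29°; offset = 8.1·tan 10.29° = 1.470 m.
Σ offsets = 2.782 m.

2.8 m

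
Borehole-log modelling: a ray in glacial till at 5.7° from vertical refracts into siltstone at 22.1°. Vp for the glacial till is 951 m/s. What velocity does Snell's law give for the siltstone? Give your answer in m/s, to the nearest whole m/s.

3602 m/s

sin 5.7° = 0.0993; sin 22.1° = 0.3762.
V₂ = V₁·(sin θ₂/sin θ₁) = 951·(0.3762/0.0993) = 3602.40 m/s.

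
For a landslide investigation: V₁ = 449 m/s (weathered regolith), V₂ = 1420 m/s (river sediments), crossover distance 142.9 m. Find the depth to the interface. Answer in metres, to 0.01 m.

51.50 m

x_cross = 2h·√((V₂+V₁)/(V₂−V₁)) → h = x_cross / (2·√((V₂+V₁)/(V₂−V₁))).
√((V₂+V₁)/(V₂−V₁)) = √((1420+449)/(1420−449)) = 1.3874.
h = 142.9 / (2·1.3874) = 51.50 m.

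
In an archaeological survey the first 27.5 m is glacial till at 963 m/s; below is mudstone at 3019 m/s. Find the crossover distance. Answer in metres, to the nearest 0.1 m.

θ_c = arcsin(963/3019) = 18.60°, so cos θ_c = 0.9478 and tᵢ = 2h cos θ_c/V₁ = 0.0541 s.
At crossover x/V₁ = x/V₂ + tᵢ ⇒ x = tᵢ/(1/V₁ − 1/V₂) = 0.05413/(1.0384e-03 − 3.3124e-04) = 76.54 m.

76.5 m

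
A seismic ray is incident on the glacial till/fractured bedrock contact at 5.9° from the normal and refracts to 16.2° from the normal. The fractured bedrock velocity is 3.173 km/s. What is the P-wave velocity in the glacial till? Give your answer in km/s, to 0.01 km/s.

1.17 km/s

sin 5.9° = 0.1028; sin 16.2° = 0.2790.
V₁ = V₂·(sin θ₁/sin θ₂) = 3.173·(0.1028/0.2790) = 1.17 km/s.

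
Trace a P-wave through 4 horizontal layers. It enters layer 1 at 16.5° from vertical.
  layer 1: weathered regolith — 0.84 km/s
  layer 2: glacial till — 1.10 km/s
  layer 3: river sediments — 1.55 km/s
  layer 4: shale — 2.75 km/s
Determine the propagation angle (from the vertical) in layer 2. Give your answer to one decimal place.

Snell's law across each interface conserves sin θ / V, so sin θ_2 = V_2·sin θ₁/V₁.
sin θ_2 = 1.10 × sin 16.5° / 0.84 = 0.3719.
θ_2 = arcsin 0.3719 = 21.83°.

21.8°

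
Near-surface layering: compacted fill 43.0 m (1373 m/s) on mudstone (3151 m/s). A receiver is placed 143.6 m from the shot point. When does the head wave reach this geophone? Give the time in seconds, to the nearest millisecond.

0.102 s

t = x/V₂ + 2h·√(V₂²−V₁²)/(V₁V₂).
√(V₂²−V₁²) = √(3151²−1373²) = 2836.1 m/s; delay term = 2·43.0·2836.1/(1373·3151) = 0.05638 s.
t = 143.6/3151 + 0.05638 = 0.10195 s.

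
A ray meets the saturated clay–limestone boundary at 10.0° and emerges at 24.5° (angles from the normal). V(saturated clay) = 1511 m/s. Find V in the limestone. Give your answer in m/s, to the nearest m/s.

sin 10.0° = 0.1736; sin 24.5° = 0.4147.
V₂ = V₁·(sin θ₂/sin θ₁) = 1511·(0.4147/0.1736) = 3608.45 m/s.

3608 m/s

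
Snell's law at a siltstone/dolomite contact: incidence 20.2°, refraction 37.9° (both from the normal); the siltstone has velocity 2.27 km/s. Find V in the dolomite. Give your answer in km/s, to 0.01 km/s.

4.04 km/s

Snell's law: sin 20.2°/V₁ = sin 37.9°/V₂.
V₂ = V₁·sin 37.9°/sin 20.2° = 2.27 × 1.7790 = 4.04 km/s.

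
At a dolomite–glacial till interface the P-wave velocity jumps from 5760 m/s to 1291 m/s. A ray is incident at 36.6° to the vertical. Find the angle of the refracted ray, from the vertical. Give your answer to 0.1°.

Snell's law: sin θ₂ = (V₂/V₁)·sin θ₁ = (1291/5760)·sin 36.6° = 0.1336.
θ₂ = arcsin 0.1336 = 7.68° from the normal.

7.7°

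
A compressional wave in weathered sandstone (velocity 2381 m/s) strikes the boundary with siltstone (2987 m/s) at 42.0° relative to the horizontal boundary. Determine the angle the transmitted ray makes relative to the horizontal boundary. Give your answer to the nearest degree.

Angle from the normal: 90° − 42.0° = 48.0°.
Snell's law: sin θ₂ = (V₂/V₁)·sin θ₁ = (2987/2381)·sin 48.0° = 0.9323.
θ₂ = arcsin 0.9323 = 68.79° from the normal.
From the interface: 90° − 68.79° = 21.21°.

21°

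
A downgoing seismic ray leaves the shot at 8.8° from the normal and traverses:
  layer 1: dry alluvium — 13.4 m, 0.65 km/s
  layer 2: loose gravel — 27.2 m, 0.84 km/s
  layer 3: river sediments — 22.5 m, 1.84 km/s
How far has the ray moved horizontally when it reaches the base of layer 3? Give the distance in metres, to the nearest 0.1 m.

Ray parameter p = sin 8.8° / 0.65 km/s = 2.3536e-01 s/km.
Layer 1: θ = 8.80°; offset = 13.4·tan 8.80° = 2.074 m.
Layer 2: sin θ = p·0.84 = 0.1977 → θ = 11.40°; offset = 27.2·tan 11.40° = 5.486 m.
Layer 3: sin θ = p·1.84 = 0.4331 → θ = 25.66°; offset = 22.5·tan 25.66° = 10.810 m.
Total horizontal offset = 18.371 m.

18.4 m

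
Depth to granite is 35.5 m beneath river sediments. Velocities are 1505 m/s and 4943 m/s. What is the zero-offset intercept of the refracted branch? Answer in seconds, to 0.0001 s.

tᵢ = 2h·√(V₂²−V₁²)/(V₁V₂).
√(V₂²−V₁²) = √(4943²−1505²) = 4708.3 m/s.
tᵢ = 2·35.5·4708.3/(1505·4943) = 0.04494 s.

0.0449 s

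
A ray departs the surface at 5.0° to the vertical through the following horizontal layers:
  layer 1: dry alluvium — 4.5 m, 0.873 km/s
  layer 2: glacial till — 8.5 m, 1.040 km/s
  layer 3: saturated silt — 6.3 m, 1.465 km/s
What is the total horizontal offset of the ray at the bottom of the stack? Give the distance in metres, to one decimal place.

2.2 m

Apply Snell's law at each interface; in layer i the horizontal offset is hᵢ·tan θᵢ.
Layer 1: θ = 5.00°; offset = 4.5·tan 5.00° = 0.394 m.
Layer 2: sin θ = 1.040·sin 5.0°/0.873 = 0.1038, θ = 5.96°; offset = 8.5·tan 5.96° = 0.887 m.
Layer 3: sin θ = 1.465·sin 5.0°/0.873 = 0.1463, θ = 8.41°; offset = 6.3·tan 8.41° = 0.931 m.
Summing the layer offsets gives 2.212 m.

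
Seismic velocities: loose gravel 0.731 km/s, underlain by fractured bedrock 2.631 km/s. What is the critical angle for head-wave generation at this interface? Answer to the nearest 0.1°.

At critical incidence the refracted ray runs along the interface (θ₂ = 90°), so sin θ_c = V₁/V₂.
θ_c = arcsin(0.731/2.631) = arcsin 0.2778 = 16.13°.

16.1°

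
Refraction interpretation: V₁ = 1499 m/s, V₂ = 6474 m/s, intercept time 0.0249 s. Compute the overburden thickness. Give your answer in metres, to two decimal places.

θ_c = arcsin(1499/6474) = 13.39°; cos θ_c = 0.9728.
tᵢ = 2h cos θ_c/V₁ ⇒ h = tᵢ·V₁/(2 cos θ_c) = 0.0249·1499/(2·0.9728) = 19.18 m.

19.18 m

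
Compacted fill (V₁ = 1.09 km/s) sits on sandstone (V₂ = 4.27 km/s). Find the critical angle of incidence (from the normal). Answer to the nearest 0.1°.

Critical incidence: sin θ_c = V₁/V₂ = 1.09/4.27 = 0.2553.
θ_c = arcsin 0.2553 = 14.79°.

14.8°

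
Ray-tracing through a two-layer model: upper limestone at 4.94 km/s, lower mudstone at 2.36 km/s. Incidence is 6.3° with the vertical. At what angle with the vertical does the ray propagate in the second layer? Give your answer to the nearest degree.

sin θ₁/V₁ = sin θ₂/V₂ ⇒ sin θ₂ = 2.36·sin 6.3°/4.94 = 2.36·0.1097/4.94 = 0.0524.
θ₂ = arcsin 0.0524 = 3.01° from the normal.

3°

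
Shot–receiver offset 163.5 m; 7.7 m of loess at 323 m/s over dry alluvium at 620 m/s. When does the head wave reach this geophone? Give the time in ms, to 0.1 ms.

304.4 ms

t = x/V₂ + 2h·√(V₂²−V₁²)/(V₁V₂).
√(V₂²−V₁²) = √(620²−323²) = 529.2 m/s; delay term = 2·7.7·529.2/(323·620) = 0.04070 s.
t = 163.5/620 + 0.04070 = 0.30441 s.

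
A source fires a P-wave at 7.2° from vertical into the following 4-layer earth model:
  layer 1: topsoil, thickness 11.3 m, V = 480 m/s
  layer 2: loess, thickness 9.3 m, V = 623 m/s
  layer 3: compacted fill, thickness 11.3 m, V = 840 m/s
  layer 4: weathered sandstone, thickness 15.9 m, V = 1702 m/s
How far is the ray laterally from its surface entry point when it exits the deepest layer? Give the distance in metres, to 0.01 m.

13.39 m

Apply Snell's law at each interface; in layer i the horizontal offset is hᵢ·tan θᵢ.
Layer 1: θ = 7.20°; offset = 11.3·tan 7.20° = 1.4275 m.
Layer 2: sin θ = 623·sin 7.2°/480 = 0.1627, θ = 9.36°; offset = 9.3·tan 9.36° = 1.5333 m.
Layer 3: sin θ = 840·sin 7.2°/480 = 0.2193, θ = 12.67°; offset = 11.3·tan 12.67° = 2.5403 m.
Layer 4: sin θ = 1702·sin 7.2°/480 = 0.4444, θ = 26.39°; offset = 15.9·tan 26.39° = 7.8879 m.
Σ offsets = 13.3890 m.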